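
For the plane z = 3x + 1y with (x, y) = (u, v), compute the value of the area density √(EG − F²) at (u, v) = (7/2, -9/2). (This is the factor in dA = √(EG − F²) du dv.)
√(EG − F²)|_{(7/2, -9/2)} = sqrt(11)

E = 10, F = 3, G = 2, so EG − F² = 11. Taking the positive square root: √(EG − F²) = sqrt(11). At (u, v) = (7/2, -9/2): sqrt(11).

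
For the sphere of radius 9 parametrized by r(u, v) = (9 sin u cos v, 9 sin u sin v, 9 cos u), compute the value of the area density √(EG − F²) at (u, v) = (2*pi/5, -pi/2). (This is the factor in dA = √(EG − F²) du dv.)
√(EG − F²)|_{(2*pi/5, -pi/2)} = 81*sqrt(2*sqrt(5) + 10)/4

E = 81, F = 0, G = 81*sin(u)^2, so EG − F² = 6561*sin(u)^2. Taking the positive square root: √(EG − F²) = 81*Abs(sin(u)). At (u, v) = (2*pi/5, -pi/2): 81*sqrt(2*sqrt(5) + 10)/4.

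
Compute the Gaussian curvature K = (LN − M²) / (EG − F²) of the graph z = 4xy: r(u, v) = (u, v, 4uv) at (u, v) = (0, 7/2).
K = -16/38809

Coefficients of the first fundamental form: E = 16*v^2 + 1, F = 16*u*v, G = 16*u^2 + 1.
Coefficients of the second fundamental form: L = 0, M = 4/sqrt(16*u^2 + 16*v^2 + 1), N = 0.
Assemble K = (LN − M²)/(EG − F²) = -16/(256*u^4 + 512*u^2*v^2 + 32*u^2 + 256*v^4 + 32*v^2 + 1). At (u, v) = (0, 7/2): K = -16/38809.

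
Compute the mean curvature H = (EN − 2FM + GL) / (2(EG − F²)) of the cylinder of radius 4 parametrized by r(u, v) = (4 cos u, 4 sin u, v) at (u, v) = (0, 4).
H = -1/8

With E = 16, F = 0, G = 1, L = -4, M = 0, N = 0, assemble
  H = (EN − 2FM + GL) / (2(EG − F²)) = -1/8.
At (u, v) = (0, 4): H = -1/8.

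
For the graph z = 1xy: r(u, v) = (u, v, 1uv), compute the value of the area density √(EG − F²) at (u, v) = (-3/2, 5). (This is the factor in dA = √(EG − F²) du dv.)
√(EG − F²)|_{(-3/2, 5)} = sqrt(113)/2

E = v^2 + 1, F = u*v, G = u^2 + 1, so EG − F² = u^2 + v^2 + 1. Taking the positive square root: √(EG − F²) = sqrt(u^2 + v^2 + 1). At (u, v) = (-3/2, 5): sqrt(113)/2.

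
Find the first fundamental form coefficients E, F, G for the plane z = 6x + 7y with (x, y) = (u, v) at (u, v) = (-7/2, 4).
E = 37;  F = 42;  G = 50

Partials: r_u = (1, 0, 6), r_v = (0, 1, 7). As functions of (u, v):
  E = r_u · r_u = 37,
  F = r_u · r_v = 42,
  G = r_v · r_v = 50.
Evaluating at (u, v) = (-7/2, 4): E = 37, F = 42, G = 50.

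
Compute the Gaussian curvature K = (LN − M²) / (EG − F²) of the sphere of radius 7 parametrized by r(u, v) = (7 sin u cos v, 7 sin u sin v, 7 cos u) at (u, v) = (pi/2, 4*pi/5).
K = 1/49

Coefficients of the first fundamental form: E = 49, F = 0, G = 49*sin(u)^2.
Coefficients of the second fundamental form: L = -7*sin(u)/Abs(sin(u)), M = 0, N = -7*sin(u)^3/Abs(sin(u)).
Assemble K = (LN − M²)/(EG − F²) = 1/49. At (u, v) = (pi/2, 4*pi/5): K = 1/49.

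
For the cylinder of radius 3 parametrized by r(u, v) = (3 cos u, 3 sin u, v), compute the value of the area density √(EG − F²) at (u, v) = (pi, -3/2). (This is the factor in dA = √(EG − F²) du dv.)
√(EG − F²)|_{(pi, -3/2)} = 3

E = 9, F = 0, G = 1, so EG − F² = 9. Taking the positive square root: √(EG − F²) = 3. At (u, v) = (pi, -3/2): 3.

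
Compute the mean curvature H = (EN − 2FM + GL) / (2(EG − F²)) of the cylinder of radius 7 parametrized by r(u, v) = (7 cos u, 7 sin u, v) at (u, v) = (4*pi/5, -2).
H = -1/14

With E = 49, F = 0, G = 1, L = -7, M = 0, N = 0, assemble
  H = (EN − 2FM + GL) / (2(EG − F²)) = -1/14.
At (u, v) = (4*pi/5, -2): H = -1/14.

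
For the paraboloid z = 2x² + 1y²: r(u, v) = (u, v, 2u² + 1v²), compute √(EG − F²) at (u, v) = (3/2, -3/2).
√(EG − F²)|_{(3/2, -3/2)} = sqrt(46)

E = 16*u^2 + 1, F = 8*u*v, G = 4*v^2 + 1; EG − F² = 16*u^2 + 4*v^2 + 1; √(EG − F²) = sqrt(16*u^2 + 4*v^2 + 1). At the given point: sqrt(46).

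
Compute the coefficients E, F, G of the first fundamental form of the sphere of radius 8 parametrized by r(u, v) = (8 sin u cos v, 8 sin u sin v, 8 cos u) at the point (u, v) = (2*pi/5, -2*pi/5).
E = 64;  F = 0;  G = 8*sqrt(5) + 40

Partials: r_u = (8*cos(u)*cos(v), 8*sin(v)*cos(u), -8*sin(u)), r_v = (-8*sin(u)*sin(v), 8*sin(u)*cos(v), 0). As functions of (u, v):
  E = r_u · r_u = 64,
  F = r_u · r_v = 0,
  G = r_v · r_v = 64*sin(u)^2.
Evaluating at (u, v) = (2*pi/5, -2*pi/5): E = 64, F = 0, G = 8*sqrt(5) + 40.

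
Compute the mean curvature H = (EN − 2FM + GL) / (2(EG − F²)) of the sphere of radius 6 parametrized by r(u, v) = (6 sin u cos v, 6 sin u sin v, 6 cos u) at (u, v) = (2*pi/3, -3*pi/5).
H = -1/6

With E = 36, F = 0, G = 36*sin(u)^2, L = -6*sin(u)/Abs(sin(u)), M = 0, N = -6*sin(u)^3/Abs(sin(u)), assemble
  H = (EN − 2FM + GL) / (2(EG − F²)) = -sin(u)/(6*Abs(sin(u))).
At (u, v) = (2*pi/3, -3*pi/5): H = -1/6.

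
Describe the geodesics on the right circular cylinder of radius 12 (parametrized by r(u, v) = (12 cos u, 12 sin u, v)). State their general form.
The cylinder is flat (K = 0) and locally isometric to the plane via the development (u, v) ↦ (12 u, v). Geodesics are the pre-images of straight lines: circles (v constant), vertical lines (u constant), and helices (v = c · u + d) for constants c, d.

A right cylinder has E = 12², F = 0, G = 1, so EG − F² = 12², and L = −12, M = N = 0, giving K = (LN − M²)/(EG − F²) = 0 everywhere. A flat surface is locally isometric to the Euclidean plane via the map (u, v) ↦ (12 u, v). Straight lines in the (x̃, ỹ) plane pull back to: (a) horizontal circles (v = const), (b) vertical generators (u = const), and (c) helices (12 u tan θ = v, i.e. v = c · u + d).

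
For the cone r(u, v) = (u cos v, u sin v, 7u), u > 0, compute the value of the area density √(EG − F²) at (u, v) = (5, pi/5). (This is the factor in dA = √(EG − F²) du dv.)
√(EG − F²)|_{(5, pi/5)} = 25*sqrt(2)

E = 50, F = 0, G = u^2, so EG − F² = 50*u^2. Taking the positive square root: √(EG − F²) = 5*sqrt(2)*Abs(u). At (u, v) = (5, pi/5): 25*sqrt(2).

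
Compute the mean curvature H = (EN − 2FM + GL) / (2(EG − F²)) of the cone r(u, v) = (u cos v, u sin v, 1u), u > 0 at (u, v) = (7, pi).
H = sqrt(2)/28

With E = 2, F = 0, G = u^2, L = 0, M = 0, N = sqrt(2)*u^2/(2*Abs(u)), assemble
  H = (EN − 2FM + GL) / (2(EG − F²)) = sqrt(2)/(4*Abs(u)).
At (u, v) = (7, pi): H = sqrt(2)/28.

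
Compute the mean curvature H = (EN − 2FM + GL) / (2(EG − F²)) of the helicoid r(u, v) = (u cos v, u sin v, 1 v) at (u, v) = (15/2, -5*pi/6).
H = 0

With E = 1, F = 0, G = u^2 + 1, L = 0, M = -1/sqrt(u^2 + 1), N = 0, assemble
  H = (EN − 2FM + GL) / (2(EG − F²)) = 0.
At (u, v) = (15/2, -5*pi/6): H = 0.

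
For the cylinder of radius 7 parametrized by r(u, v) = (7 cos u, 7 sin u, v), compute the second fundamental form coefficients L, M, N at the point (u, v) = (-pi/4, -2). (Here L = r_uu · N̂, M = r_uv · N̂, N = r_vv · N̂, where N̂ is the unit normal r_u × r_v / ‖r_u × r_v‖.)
L = -7;  M = 0;  N = 0

Compute the unit normal N̂(u, v) = (cos(u), sin(u), 0), and the second partials r_uu, r_uv, r_vv. Take dot products:
  L(u, v) = r_uu · N̂ = -7,
  M(u, v) = r_uv · N̂ = 0,
  N(u, v) = r_vv · N̂ = 0.
Evaluating at (u, v) = (-pi/4, -2):
  L = -7, M = 0, N = 0.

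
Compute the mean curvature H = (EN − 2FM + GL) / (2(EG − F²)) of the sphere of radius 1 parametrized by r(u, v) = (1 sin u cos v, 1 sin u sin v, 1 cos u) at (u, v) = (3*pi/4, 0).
H = -1

With E = 1, F = 0, G = sin(u)^2, L = -sin(u)/Abs(sin(u)), M = 0, N = -sin(u)^3/Abs(sin(u)), assemble
  H = (EN − 2FM + GL) / (2(EG − F²)) = -sin(u)/Abs(sin(u)).
At (u, v) = (3*pi/4, 0): H = -1.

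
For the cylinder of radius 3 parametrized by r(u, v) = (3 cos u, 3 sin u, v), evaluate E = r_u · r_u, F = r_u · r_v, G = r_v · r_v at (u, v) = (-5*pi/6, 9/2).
E = 9;  F = 0;  G = 1

Partials: r_u = (-3*sin(u), 3*cos(u), 0), r_v = (0, 0, 1). As functions of (u, v):
  E = r_u · r_u = 9,
  F = r_u · r_v = 0,
  G = r_v · r_v = 1.
Evaluating at (u, v) = (-5*pi/6, 9/2): E = 9, F = 0, G = 1.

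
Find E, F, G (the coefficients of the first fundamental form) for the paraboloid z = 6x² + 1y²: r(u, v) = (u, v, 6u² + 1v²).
E = 144*u^2 + 1;  F = 24*u*v;  G = 4*v^2 + 1

Compute partials: r_u = (1, 0, 12*u), r_v = (0, 1, 2*v). Then
  E = r_u · r_u = 144*u^2 + 1,
  F = r_u · r_v = 24*u*v,
  G = r_v · r_v = 4*v^2 + 1.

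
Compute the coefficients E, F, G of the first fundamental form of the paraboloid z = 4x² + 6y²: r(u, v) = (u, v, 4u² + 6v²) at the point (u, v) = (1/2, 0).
E = 17;  F = 0;  G = 1

Partials: r_u = (1, 0, 8*u), r_v = (0, 1, 12*v). As functions of (u, v):
  E = r_u · r_u = 64*u^2 + 1,
  F = r_u · r_v = 96*u*v,
  G = r_v · r_v = 144*v^2 + 1.
Evaluating at (u, v) = (1/2, 0): E = 17, F = 0, G = 1.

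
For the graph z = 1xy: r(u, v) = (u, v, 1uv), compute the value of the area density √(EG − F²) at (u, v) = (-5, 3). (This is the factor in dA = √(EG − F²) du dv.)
√(EG − F²)|_{(-5, 3)} = sqrt(35)

E = v^2 + 1, F = u*v, G = u^2 + 1, so EG − F² = u^2 + v^2 + 1. Taking the positive square root: √(EG − F²) = sqrt(u^2 + v^2 + 1). At (u, v) = (-5, 3): sqrt(35).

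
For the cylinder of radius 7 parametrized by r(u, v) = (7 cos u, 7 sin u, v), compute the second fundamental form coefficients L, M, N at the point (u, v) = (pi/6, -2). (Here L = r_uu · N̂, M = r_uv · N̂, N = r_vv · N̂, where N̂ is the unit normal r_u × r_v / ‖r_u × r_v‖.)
L = -7;  M = 0;  N = 0

Compute the unit normal N̂(u, v) = (cos(u), sin(u), 0), and the second partials r_uu, r_uv, r_vv. Take dot products:
  L(u, v) = r_uu · N̂ = -7,
  M(u, v) = r_uv · N̂ = 0,
  N(u, v) = r_vv · N̂ = 0.
Evaluating at (u, v) = (pi/6, -2):
  L = -7, M = 0, N = 0.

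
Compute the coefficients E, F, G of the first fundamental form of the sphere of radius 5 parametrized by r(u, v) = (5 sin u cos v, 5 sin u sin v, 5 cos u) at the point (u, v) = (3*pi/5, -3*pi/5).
E = 25;  F = 0;  G = 25*sqrt(5)/8 + 125/8

Partials: r_u = (5*cos(u)*cos(v), 5*sin(v)*cos(u), -5*sin(u)), r_v = (-5*sin(u)*sin(v), 5*sin(u)*cos(v), 0). As functions of (u, v):
  E = r_u · r_u = 25,
  F = r_u · r_v = 0,
  G = r_v · r_v = 25*sin(u)^2.
Evaluating at (u, v) = (3*pi/5, -3*pi/5): E = 25, F = 0, G = 25*sqrt(5)/8 + 125/8.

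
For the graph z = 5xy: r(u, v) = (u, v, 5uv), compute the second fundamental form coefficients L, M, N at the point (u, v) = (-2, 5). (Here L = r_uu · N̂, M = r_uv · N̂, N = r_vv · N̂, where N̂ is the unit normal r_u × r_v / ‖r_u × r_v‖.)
L = 0;  M = 5*sqrt(6)/66;  N = 0

Compute the unit normal N̂(u, v) = (-5*v/sqrt(25*u^2 + 25*v^2 + 1), -5*u/sqrt(25*u^2 + 25*v^2 + 1), 1/sqrt(25*u^2 + 25*v^2 + 1)), and the second partials r_uu, r_uv, r_vv. Take dot products:
  L(u, v) = r_uu · N̂ = 0,
  M(u, v) = r_uv · N̂ = 5/sqrt(25*u^2 + 25*v^2 + 1),
  N(u, v) = r_vv · N̂ = 0.
Evaluating at (u, v) = (-2, 5):
  L = 0, M = 5*sqrt(6)/66, N = 0.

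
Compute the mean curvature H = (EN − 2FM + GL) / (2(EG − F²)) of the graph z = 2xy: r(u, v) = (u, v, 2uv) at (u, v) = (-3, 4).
H = 96*sqrt(101)/10201

With E = 4*v^2 + 1, F = 4*u*v, G = 4*u^2 + 1, L = 0, M = 2/sqrt(4*u^2 + 4*v^2 + 1), N = 0, assemble
  H = (EN − 2FM + GL) / (2(EG − F²)) = -8*u*v/(4*u^2 + 4*v^2 + 1)^(3/2).
At (u, v) = (-3, 4): H = 96*sqrt(101)/10201.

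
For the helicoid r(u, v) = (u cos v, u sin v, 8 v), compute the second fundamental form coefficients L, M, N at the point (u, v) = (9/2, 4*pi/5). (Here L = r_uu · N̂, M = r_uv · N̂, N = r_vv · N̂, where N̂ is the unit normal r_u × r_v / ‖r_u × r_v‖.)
L = 0;  M = -16*sqrt(337)/337;  N = 0

Compute the unit normal N̂(u, v) = (8*sin(v)/sqrt(u^2 + 64), -8*cos(v)/sqrt(u^2 + 64), u/sqrt(u^2 + 64)), and the second partials r_uu, r_uv, r_vv. Take dot products:
  L(u, v) = r_uu · N̂ = 0,
  M(u, v) = r_uv · N̂ = -8/sqrt(u^2 + 64),
  N(u, v) = r_vv · N̂ = 0.
Evaluating at (u, v) = (9/2, 4*pi/5):
  L = 0, M = -16*sqrt(337)/337, N = 0.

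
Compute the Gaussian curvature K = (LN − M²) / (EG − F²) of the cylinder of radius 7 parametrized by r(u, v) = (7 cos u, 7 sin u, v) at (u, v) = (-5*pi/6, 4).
K = 0

Coefficients of the first fundamental form: E = 49, F = 0, G = 1.
Coefficients of the second fundamental form: L = -7, M = 0, N = 0.
Assemble K = (LN − M²)/(EG − F²) = 0. At (u, v) = (-5*pi/6, 4): K = 0.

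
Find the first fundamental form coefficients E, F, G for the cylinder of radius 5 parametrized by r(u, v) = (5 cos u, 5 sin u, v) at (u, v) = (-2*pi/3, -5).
E = 25;  F = 0;  G = 1

Partials: r_u = (-5*sin(u), 5*cos(u), 0), r_v = (0, 0, 1). As functions of (u, v):
  E = r_u · r_u = 25,
  F = r_u · r_v = 0,
  G = r_v · r_v = 1.
Evaluating at (u, v) = (-2*pi/3, -5): E = 25, F = 0, G = 1.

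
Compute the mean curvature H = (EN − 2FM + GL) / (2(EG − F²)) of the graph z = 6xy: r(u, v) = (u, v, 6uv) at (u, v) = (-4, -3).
H = -2592*sqrt(901)/811801

With E = 36*v^2 + 1, F = 36*u*v, G = 36*u^2 + 1, L = 0, M = 6/sqrt(36*u^2 + 36*v^2 + 1), N = 0, assemble
  H = (EN − 2FM + GL) / (2(EG − F²)) = -216*u*v/(36*u^2 + 36*v^2 + 1)^(3/2).
At (u, v) = (-4, -3): H = -2592*sqrt(901)/811801.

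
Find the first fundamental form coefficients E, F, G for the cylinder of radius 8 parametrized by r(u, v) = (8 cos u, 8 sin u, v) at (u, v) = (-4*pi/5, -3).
E = 64;  F = 0;  G = 1

Partials: r_u = (-8*sin(u), 8*cos(u), 0), r_v = (0, 0, 1). As functions of (u, v):
  E = r_u · r_u = 64,
  F = r_u · r_v = 0,
  G = r_v · r_v = 1.
Evaluating at (u, v) = (-4*pi/5, -3): E = 64, F = 0, G = 1.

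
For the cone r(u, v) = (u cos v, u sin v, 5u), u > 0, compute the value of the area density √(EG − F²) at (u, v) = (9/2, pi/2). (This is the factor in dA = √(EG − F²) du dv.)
√(EG − F²)|_{(9/2, pi/2)} = 9*sqrt(26)/2

E = 26, F = 0, G = u^2, so EG − F² = 26*u^2. Taking the positive square root: √(EG − F²) = sqrt(26)*Abs(u). At (u, v) = (9/2, pi/2): 9*sqrt(26)/2.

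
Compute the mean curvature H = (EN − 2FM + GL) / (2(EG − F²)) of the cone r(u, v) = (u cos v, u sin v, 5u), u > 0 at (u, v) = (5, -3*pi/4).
H = sqrt(26)/52

With E = 26, F = 0, G = u^2, L = 0, M = 0, N = 5*sqrt(26)*u^2/(26*Abs(u)), assemble
  H = (EN − 2FM + GL) / (2(EG − F²)) = 5*sqrt(26)/(52*Abs(u)).
At (u, v) = (5, -3*pi/4): H = sqrt(26)/52.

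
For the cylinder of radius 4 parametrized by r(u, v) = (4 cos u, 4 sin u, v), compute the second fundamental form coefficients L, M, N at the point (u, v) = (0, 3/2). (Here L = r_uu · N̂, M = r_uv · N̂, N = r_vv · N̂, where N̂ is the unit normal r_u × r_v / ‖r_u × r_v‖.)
L = -4;  M = 0;  N = 0

Compute the unit normal N̂(u, v) = (cos(u), sin(u), 0), and the second partials r_uu, r_uv, r_vv. Take dot products:
  L(u, v) = r_uu · N̂ = -4,
  M(u, v) = r_uv · N̂ = 0,
  N(u, v) = r_vv · N̂ = 0.
Evaluating at (u, v) = (0, 3/2):
  L = -4, M = 0, N = 0.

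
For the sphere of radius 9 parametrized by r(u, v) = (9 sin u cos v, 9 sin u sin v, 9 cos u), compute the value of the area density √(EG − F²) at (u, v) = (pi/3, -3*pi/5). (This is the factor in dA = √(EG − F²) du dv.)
√(EG − F²)|_{(pi/3, -3*pi/5)} = 81*sqrt(3)/2

E = 81, F = 0, G = 81*sin(u)^2, so EG − F² = 6561*sin(u)^2. Taking the positive square root: √(EG − F²) = 81*Abs(sin(u)). At (u, v) = (pi/3, -3*pi/5): 81*sqrt(3)/2.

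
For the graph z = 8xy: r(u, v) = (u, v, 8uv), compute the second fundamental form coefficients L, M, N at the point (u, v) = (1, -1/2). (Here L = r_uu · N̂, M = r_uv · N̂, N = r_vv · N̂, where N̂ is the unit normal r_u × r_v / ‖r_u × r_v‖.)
L = 0;  M = 8/9;  N = 0

Compute the unit normal N̂(u, v) = (-8*v/sqrt(64*u^2 + 64*v^2 + 1), -8*u/sqrt(64*u^2 + 64*v^2 + 1), 1/sqrt(64*u^2 + 64*v^2 + 1)), and the second partials r_uu, r_uv, r_vv. Take dot products:
  L(u, v) = r_uu · N̂ = 0,
  M(u, v) = r_uv · N̂ = 8/sqrt(64*u^2 + 64*v^2 + 1),
  N(u, v) = r_vv · N̂ = 0.
Evaluating at (u, v) = (1, -1/2):
  L = 0, M = 8/9, N = 0.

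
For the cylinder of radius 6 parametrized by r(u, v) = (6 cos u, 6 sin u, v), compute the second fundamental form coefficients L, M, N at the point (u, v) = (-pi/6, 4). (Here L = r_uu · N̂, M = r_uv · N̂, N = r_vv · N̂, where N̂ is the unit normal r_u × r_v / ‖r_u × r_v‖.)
L = -6;  M = 0;  N = 0

Compute the unit normal N̂(u, v) = (cos(u), sin(u), 0), and the second partials r_uu, r_uv, r_vv. Take dot products:
  L(u, v) = r_uu · N̂ = -6,
  M(u, v) = r_uv · N̂ = 0,
  N(u, v) = r_vv · N̂ = 0.
Evaluating at (u, v) = (-pi/6, 4):
  L = -6, M = 0, N = 0.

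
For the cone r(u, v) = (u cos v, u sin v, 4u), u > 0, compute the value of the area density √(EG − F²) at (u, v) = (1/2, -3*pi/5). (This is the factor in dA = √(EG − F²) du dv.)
√(EG − F²)|_{(1/2, -3*pi/5)} = sqrt(17)/2

E = 17, F = 0, G = u^2, so EG − F² = 17*u^2. Taking the positive square root: √(EG − F²) = sqrt(17)*Abs(u). At (u, v) = (1/2, -3*pi/5): sqrt(17)/2.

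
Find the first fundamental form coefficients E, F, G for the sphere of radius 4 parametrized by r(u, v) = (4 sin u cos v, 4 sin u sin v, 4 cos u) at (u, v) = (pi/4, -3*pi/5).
E = 16;  F = 0;  G = 8

Partials: r_u = (4*cos(u)*cos(v), 4*sin(v)*cos(u), -4*sin(u)), r_v = (-4*sin(u)*sin(v), 4*sin(u)*cos(v), 0). As functions of (u, v):
  E = r_u · r_u = 16,
  F = r_u · r_v = 0,
  G = r_v · r_v = 16*sin(u)^2.
Evaluating at (u, v) = (pi/4, -3*pi/5): E = 16, F = 0, G = 8.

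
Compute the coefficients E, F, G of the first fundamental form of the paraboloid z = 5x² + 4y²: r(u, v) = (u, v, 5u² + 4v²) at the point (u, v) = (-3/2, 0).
E = 226;  F = 0;  G = 1

Partials: r_u = (1, 0, 10*u), r_v = (0, 1, 8*v). As functions of (u, v):
  E = r_u · r_u = 100*u^2 + 1,
  F = r_u · r_v = 80*u*v,
  G = r_v · r_v = 64*v^2 + 1.
Evaluating at (u, v) = (-3/2, 0): E = 226, F = 0, G = 1.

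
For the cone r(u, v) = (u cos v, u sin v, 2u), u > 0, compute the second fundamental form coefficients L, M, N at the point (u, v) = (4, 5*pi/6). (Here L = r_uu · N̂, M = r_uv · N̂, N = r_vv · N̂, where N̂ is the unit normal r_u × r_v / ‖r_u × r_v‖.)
L = 0;  M = 0;  N = 8*sqrt(5)/5

Compute the unit normal N̂(u, v) = (-2*sqrt(5)*u*cos(v)/(5*Abs(u)), -2*sqrt(5)*u*sin(v)/(5*Abs(u)), sqrt(5)*u/(5*Abs(u))), and the second partials r_uu, r_uv, r_vv. Take dot products:
  L(u, v) = r_uu · N̂ = 0,
  M(u, v) = r_uv · N̂ = 0,
  N(u, v) = r_vv · N̂ = 2*sqrt(5)*u^2/(5*Abs(u)).
Evaluating at (u, v) = (4, 5*pi/6):
  L = 0, M = 0, N = 8*sqrt(5)/5.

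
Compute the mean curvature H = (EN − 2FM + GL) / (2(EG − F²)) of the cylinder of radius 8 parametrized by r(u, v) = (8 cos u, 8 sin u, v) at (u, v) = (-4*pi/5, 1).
H = -1/16

With E = 64, F = 0, G = 1, L = -8, M = 0, N = 0, assemble
  H = (EN − 2FM + GL) / (2(EG − F²)) = -1/16.
At (u, v) = (-4*pi/5, 1): H = -1/16.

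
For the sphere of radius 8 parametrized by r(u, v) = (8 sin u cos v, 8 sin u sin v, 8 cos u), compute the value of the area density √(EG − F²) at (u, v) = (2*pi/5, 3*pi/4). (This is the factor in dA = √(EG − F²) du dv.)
√(EG − F²)|_{(2*pi/5, 3*pi/4)} = 16*sqrt(2*sqrt(5) + 10)

E = 64, F = 0, G = 64*sin(u)^2, so EG − F² = 4096*sin(u)^2. Taking the positive square root: √(EG − F²) = 64*Abs(sin(u)). At (u, v) = (2*pi/5, 3*pi/4): 16*sqrt(2*sqrt(5) + 10).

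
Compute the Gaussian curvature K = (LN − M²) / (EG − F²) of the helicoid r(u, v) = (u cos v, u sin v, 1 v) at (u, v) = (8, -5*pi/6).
K = -1/4225

Coefficients of the first fundamental form: E = 1, F = 0, G = u^2 + 1.
Coefficients of the second fundamental form: L = 0, M = -1/sqrt(u^2 + 1), N = 0.
Assemble K = (LN − M²)/(EG − F²) = -1/(u^2 + 1)^2. At (u, v) = (8, -5*pi/6): K = -1/4225.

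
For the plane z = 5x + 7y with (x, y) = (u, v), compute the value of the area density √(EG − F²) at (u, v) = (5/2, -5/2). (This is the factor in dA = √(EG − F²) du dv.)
√(EG − F²)|_{(5/2, -5/2)} = 5*sqrt(3)

E = 26, F = 35, G = 50, so EG − F² = 75. Taking the positive square root: √(EG − F²) = 5*sqrt(3). At (u, v) = (5/2, -5/2): 5*sqrt(3).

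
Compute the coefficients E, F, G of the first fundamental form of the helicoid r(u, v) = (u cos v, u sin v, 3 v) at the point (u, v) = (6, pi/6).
E = 1;  F = 0;  G = 45

Partials: r_u = (cos(v), sin(v), 0), r_v = (-u*sin(v), u*cos(v), 3). As functions of (u, v):
  E = r_u · r_u = 1,
  F = r_u · r_v = 0,
  G = r_v · r_v = u^2 + 9.
Evaluating at (u, v) = (6, pi/6): E = 1, F = 0, G = 45.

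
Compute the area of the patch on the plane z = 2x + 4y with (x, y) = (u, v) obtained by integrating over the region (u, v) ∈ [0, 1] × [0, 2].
Area = 2*sqrt(21)

Area = ∫∫ √(EG − F²) du dv with √(EG − F²) = sqrt(21). Integrating over [0, 1] × [0, 2] gives 2*sqrt(21).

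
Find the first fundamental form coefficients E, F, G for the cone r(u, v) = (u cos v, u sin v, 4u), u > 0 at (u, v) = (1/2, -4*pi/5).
E = 17;  F = 0;  G = 1/4

Partials: r_u = (cos(v), sin(v), 4), r_v = (-u*sin(v), u*cos(v), 0). As functions of (u, v):
  E = r_u · r_u = 17,
  F = r_u · r_v = 0,
  G = r_v · r_v = u^2.
Evaluating at (u, v) = (1/2, -4*pi/5): E = 17, F = 0, G = 1/4.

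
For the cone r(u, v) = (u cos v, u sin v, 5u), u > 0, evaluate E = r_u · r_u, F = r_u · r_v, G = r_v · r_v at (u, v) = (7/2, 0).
E = 26;  F = 0;  G = 49/4

Partials: r_u = (cos(v), sin(v), 5), r_v = (-u*sin(v), u*cos(v), 0). As functions of (u, v):
  E = r_u · r_u = 26,
  F = r_u · r_v = 0,
  G = r_v · r_v = u^2.
Evaluating at (u, v) = (7/2, 0): E = 26, F = 0, G = 49/4.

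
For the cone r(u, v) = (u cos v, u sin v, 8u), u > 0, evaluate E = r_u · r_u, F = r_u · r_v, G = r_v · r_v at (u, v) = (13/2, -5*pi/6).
E = 65;  F = 0;  G = 169/4

Partials: r_u = (cos(v), sin(v), 8), r_v = (-u*sin(v), u*cos(v), 0). As functions of (u, v):
  E = r_u · r_u = 65,
  F = r_u · r_v = 0,
  G = r_v · r_v = u^2.
Evaluating at (u, v) = (13/2, -5*pi/6): E = 65, F = 0, G = 169/4.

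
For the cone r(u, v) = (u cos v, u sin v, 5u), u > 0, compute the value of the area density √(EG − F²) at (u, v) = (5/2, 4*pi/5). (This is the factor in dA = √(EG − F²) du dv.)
√(EG − F²)|_{(5/2, 4*pi/5)} = 5*sqrt(26)/2

E = 26, F = 0, G = u^2, so EG − F² = 26*u^2. Taking the positive square root: √(EG − F²) = sqrt(26)*Abs(u). At (u, v) = (5/2, 4*pi/5): 5*sqrt(26)/2.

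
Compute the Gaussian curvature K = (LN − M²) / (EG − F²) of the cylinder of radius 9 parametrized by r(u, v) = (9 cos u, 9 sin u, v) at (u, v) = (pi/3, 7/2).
K = 0

Coefficients of the first fundamental form: E = 81, F = 0, G = 1.
Coefficients of the second fundamental form: L = -9, M = 0, N = 0.
Assemble K = (LN − M²)/(EG − F²) = 0. At (u, v) = (pi/3, 7/2): K = 0.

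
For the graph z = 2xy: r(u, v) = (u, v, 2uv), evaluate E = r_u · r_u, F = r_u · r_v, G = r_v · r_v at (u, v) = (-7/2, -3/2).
E = 10;  F = 21;  G = 50

Partials: r_u = (1, 0, 2*v), r_v = (0, 1, 2*u). As functions of (u, v):
  E = r_u · r_u = 4*v^2 + 1,
  F = r_u · r_v = 4*u*v,
  G = r_v · r_v = 4*u^2 + 1.
Evaluating at (u, v) = (-7/2, -3/2): E = 10, F = 21, G = 50.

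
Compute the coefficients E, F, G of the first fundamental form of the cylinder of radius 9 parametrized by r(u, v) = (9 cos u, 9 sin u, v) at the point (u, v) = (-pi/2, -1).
E = 81;  F = 0;  G = 1

Partials: r_u = (-9*sin(u), 9*cos(u), 0), r_v = (0, 0, 1). As functions of (u, v):
  E = r_u · r_u = 81,
  F = r_u · r_v = 0,
  G = r_v · r_v = 1.
Evaluating at (u, v) = (-pi/2, -1): E = 81, F = 0, G = 1.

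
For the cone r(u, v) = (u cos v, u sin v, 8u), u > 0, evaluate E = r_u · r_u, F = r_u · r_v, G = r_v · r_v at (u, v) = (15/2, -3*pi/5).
E = 65;  F = 0;  G = 225/4

Partials: r_u = (cos(v), sin(v), 8), r_v = (-u*sin(v), u*cos(v), 0). As functions of (u, v):
  E = r_u · r_u = 65,
  F = r_u · r_v = 0,
  G = r_v · r_v = u^2.
Evaluating at (u, v) = (15/2, -3*pi/5): E = 65, F = 0, G = 225/4.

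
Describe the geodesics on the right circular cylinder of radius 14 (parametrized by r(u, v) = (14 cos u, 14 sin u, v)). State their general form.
The cylinder is flat (K = 0) and locally isometric to the plane via the development (u, v) ↦ (14 u, v). Geodesics are the pre-images of straight lines: circles (v constant), vertical lines (u constant), and helices (v = c · u + d) for constants c, d.

A right cylinder has E = 14², F = 0, G = 1, so EG − F² = 14², and L = −14, M = N = 0, giving K = (LN − M²)/(EG − F²) = 0 everywhere. A flat surface is locally isometric to the Euclidean plane via the map (u, v) ↦ (14 u, v). Straight lines in the (x̃, ỹ) plane pull back to: (a) horizontal circles (v = const), (b) vertical generators (u = const), and (c) helices (14 u tan θ = v, i.e. v = c · u + d).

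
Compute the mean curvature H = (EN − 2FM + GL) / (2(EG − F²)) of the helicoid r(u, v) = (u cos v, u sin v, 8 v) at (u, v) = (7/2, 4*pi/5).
H = 0

With E = 1, F = 0, G = u^2 + 64, L = 0, M = -8/sqrt(u^2 + 64), N = 0, assemble
  H = (EN − 2FM + GL) / (2(EG − F²)) = 0.
At (u, v) = (7/2, 4*pi/5): H = 0.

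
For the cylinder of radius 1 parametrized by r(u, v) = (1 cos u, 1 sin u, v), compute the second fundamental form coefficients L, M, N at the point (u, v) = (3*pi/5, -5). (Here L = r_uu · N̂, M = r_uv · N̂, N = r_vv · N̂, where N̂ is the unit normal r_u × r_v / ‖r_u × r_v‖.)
L = -1;  M = 0;  N = 0

Compute the unit normal N̂(u, v) = (cos(u), sin(u), 0), and the second partials r_uu, r_uv, r_vv. Take dot products:
  L(u, v) = r_uu · N̂ = -1,
  M(u, v) = r_uv · N̂ = 0,
  N(u, v) = r_vv · N̂ = 0.
Evaluating at (u, v) = (3*pi/5, -5):
  L = -1, M = 0, N = 0.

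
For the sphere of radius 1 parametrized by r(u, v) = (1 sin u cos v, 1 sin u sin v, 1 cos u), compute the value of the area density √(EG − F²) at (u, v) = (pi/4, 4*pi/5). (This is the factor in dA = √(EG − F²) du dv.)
√(EG − F²)|_{(pi/4, 4*pi/5)} = sqrt(2)/2

E = 1, F = 0, G = sin(u)^2, so EG − F² = sin(u)^2. Taking the positive square root: √(EG − F²) = Abs(sin(u)). At (u, v) = (pi/4, 4*pi/5): sqrt(2)/2.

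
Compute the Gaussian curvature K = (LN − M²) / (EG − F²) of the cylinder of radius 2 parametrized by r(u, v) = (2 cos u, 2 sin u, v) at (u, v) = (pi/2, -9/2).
K = 0

Coefficients of the first fundamental form: E = 4, F = 0, G = 1.
Coefficients of the second fundamental form: L = -2, M = 0, N = 0.
Assemble K = (LN − M²)/(EG − F²) = 0. At (u, v) = (pi/2, -9/2): K = 0.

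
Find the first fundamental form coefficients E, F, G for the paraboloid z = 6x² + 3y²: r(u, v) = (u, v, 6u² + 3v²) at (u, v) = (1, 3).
E = 145;  F = 216;  G = 325

Partials: r_u = (1, 0, 12*u), r_v = (0, 1, 6*v). As functions of (u, v):
  E = r_u · r_u = 144*u^2 + 1,
  F = r_u · r_v = 72*u*v,
  G = r_v · r_v = 36*v^2 + 1.
Evaluating at (u, v) = (1, 3): E = 145, F = 216, G = 325.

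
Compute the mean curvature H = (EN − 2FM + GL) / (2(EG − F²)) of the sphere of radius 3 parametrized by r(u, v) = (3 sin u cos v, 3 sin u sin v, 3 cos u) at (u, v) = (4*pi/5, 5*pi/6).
H = -1/3

With E = 9, F = 0, G = 9*sin(u)^2, L = -3*sin(u)/Abs(sin(u)), M = 0, N = -3*sin(u)^3/Abs(sin(u)), assemble
  H = (EN − 2FM + GL) / (2(EG − F²)) = -sin(u)/(3*Abs(sin(u))).
At (u, v) = (4*pi/5, 5*pi/6): H = -1/3.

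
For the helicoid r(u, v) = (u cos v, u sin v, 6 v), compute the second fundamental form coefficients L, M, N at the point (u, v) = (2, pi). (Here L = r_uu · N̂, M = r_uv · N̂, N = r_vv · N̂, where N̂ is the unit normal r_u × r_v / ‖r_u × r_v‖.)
L = 0;  M = -3*sqrt(10)/10;  N = 0

Compute the unit normal N̂(u, v) = (6*sin(v)/sqrt(u^2 + 36), -6*cos(v)/sqrt(u^2 + 36), u/sqrt(u^2 + 36)), and the second partials r_uu, r_uv, r_vv. Take dot products:
  L(u, v) = r_uu · N̂ = 0,
  M(u, v) = r_uv · N̂ = -6/sqrt(u^2 + 36),
  N(u, v) = r_vv · N̂ = 0.
Evaluating at (u, v) = (2, pi):
  L = 0, M = -3*sqrt(10)/10, N = 0.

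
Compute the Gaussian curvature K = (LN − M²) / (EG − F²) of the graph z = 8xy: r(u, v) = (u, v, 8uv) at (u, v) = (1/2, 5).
K = -64/2614689

Coefficients of the first fundamental form: E = 64*v^2 + 1, F = 64*u*v, G = 64*u^2 + 1.
Coefficients of the second fundamental form: L = 0, M = 8/sqrt(64*u^2 + 64*v^2 + 1), N = 0.
Assemble K = (LN − M²)/(EG − F²) = -64/(4096*u^4 + 8192*u^2*v^2 + 128*u^2 + 4096*v^4 + 128*v^2 + 1). At (u, v) = (1/2, 5): K = -64/2614689.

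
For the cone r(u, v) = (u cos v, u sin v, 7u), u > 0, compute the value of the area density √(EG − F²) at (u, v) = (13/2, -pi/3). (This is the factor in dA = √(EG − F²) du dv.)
√(EG − F²)|_{(13/2, -pi/3)} = 65*sqrt(2)/2

E = 50, F = 0, G = u^2, so EG − F² = 50*u^2. Taking the positive square root: √(EG − F²) = 5*sqrt(2)*Abs(u). At (u, v) = (13/2, -pi/3): 65*sqrt(2)/2.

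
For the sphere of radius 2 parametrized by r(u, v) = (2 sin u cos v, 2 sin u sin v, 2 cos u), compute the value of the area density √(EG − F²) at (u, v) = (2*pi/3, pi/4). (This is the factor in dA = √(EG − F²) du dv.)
√(EG − F²)|_{(2*pi/3, pi/4)} = 2*sqrt(3)

E = 4, F = 0, G = 4*sin(u)^2, so EG − F² = 16*sin(u)^2. Taking the positive square root: √(EG − F²) = 4*Abs(sin(u)). At (u, v) = (2*pi/3, pi/4): 2*sqrt(3).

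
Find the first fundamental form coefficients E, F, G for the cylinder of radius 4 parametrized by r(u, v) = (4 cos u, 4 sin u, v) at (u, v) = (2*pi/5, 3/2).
E = 16;  F = 0;  G = 1

Partials: r_u = (-4*sin(u), 4*cos(u), 0), r_v = (0, 0, 1). As functions of (u, v):
  E = r_u · r_u = 16,
  F = r_u · r_v = 0,
  G = r_v · r_v = 1.
Evaluating at (u, v) = (2*pi/5, 3/2): E = 16, F = 0, G = 1.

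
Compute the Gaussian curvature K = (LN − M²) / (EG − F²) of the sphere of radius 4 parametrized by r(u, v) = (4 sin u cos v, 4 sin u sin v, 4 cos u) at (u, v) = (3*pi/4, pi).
K = 1/16

Coefficients of the first fundamental form: E = 16, F = 0, G = 16*sin(u)^2.
Coefficients of the second fundamental form: L = -4*sin(u)/Abs(sin(u)), M = 0, N = -4*sin(u)^3/Abs(sin(u)).
Assemble K = (LN − M²)/(EG − F²) = 1/16. At (u, v) = (3*pi/4, pi): K = 1/16.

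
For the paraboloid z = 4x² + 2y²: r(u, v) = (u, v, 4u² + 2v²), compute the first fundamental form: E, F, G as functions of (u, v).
E = 64*u^2 + 1;  F = 32*u*v;  G = 16*v^2 + 1

Compute partials: r_u = (1, 0, 8*u), r_v = (0, 1, 4*v). Then
  E = r_u · r_u = 64*u^2 + 1,
  F = r_u · r_v = 32*u*v,
  G = r_v · r_v = 16*v^2 + 1.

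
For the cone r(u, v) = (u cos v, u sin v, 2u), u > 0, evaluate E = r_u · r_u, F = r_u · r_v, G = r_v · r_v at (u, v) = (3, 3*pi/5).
E = 5;  F = 0;  G = 9

Partials: r_u = (cos(v), sin(v), 2), r_v = (-u*sin(v), u*cos(v), 0). As functions of (u, v):
  E = r_u · r_u = 5,
  F = r_u · r_v = 0,
  G = r_v · r_v = u^2.
Evaluating at (u, v) = (3, 3*pi/5): E = 5, F = 0, G = 9.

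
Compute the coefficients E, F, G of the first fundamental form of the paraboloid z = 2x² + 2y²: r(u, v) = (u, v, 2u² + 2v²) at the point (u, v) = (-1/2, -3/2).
E = 5;  F = 12;  G = 37

Partials: r_u = (1, 0, 4*u), r_v = (0, 1, 4*v). As functions of (u, v):
  E = r_u · r_u = 16*u^2 + 1,
  F = r_u · r_v = 16*u*v,
  G = r_v · r_v = 16*v^2 + 1.
Evaluating at (u, v) = (-1/2, -3/2): E = 5, F = 12, G = 37.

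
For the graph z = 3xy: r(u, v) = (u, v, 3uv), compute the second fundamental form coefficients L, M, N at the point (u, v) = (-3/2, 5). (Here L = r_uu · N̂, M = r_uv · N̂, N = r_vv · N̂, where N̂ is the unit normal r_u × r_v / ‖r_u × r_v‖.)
L = 0;  M = 6*sqrt(985)/985;  N = 0

Compute the unit normal N̂(u, v) = (-3*v/sqrt(9*u^2 + 9*v^2 + 1), -3*u/sqrt(9*u^2 + 9*v^2 + 1), 1/sqrt(9*u^2 + 9*v^2 + 1)), and the second partials r_uu, r_uv, r_vv. Take dot products:
  L(u, v) = r_uu · N̂ = 0,
  M(u, v) = r_uv · N̂ = 3/sqrt(9*u^2 + 9*v^2 + 1),
  N(u, v) = r_vv · N̂ = 0.
Evaluating at (u, v) = (-3/2, 5):
  L = 0, M = 6*sqrt(985)/985, N = 0.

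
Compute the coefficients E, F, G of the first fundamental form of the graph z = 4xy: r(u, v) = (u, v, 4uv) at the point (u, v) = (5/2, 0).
E = 1;  F = 0;  G = 101

Partials: r_u = (1, 0, 4*v), r_v = (0, 1, 4*u). As functions of (u, v):
  E = r_u · r_u = 16*v^2 + 1,
  F = r_u · r_v = 16*u*v,
  G = r_v · r_v = 16*u^2 + 1.
Evaluating at (u, v) = (5/2, 0): E = 1, F = 0, G = 101.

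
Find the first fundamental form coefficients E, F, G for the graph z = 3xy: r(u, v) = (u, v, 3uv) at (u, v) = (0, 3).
E = 82;  F = 0;  G = 1

Partials: r_u = (1, 0, 3*v), r_v = (0, 1, 3*u). As functions of (u, v):
  E = r_u · r_u = 9*v^2 + 1,
  F = r_u · r_v = 9*u*v,
  G = r_v · r_v = 9*u^2 + 1.
Evaluating at (u, v) = (0, 3): E = 82, F = 0, G = 1.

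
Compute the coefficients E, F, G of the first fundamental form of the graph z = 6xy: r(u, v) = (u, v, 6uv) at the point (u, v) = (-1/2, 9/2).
E = 730;  F = -81;  G = 10

Partials: r_u = (1, 0, 6*v), r_v = (0, 1, 6*u). As functions of (u, v):
  E = r_u · r_u = 36*v^2 + 1,
  F = r_u · r_v = 36*u*v,
  G = r_v · r_v = 36*u^2 + 1.
Evaluating at (u, v) = (-1/2, 9/2): E = 730, F = -81, G = 10.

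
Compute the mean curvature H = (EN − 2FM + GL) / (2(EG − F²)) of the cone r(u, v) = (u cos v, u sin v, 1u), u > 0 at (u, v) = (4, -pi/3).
H = sqrt(2)/16

With E = 2, F = 0, G = u^2, L = 0, M = 0, N = sqrt(2)*u^2/(2*Abs(u)), assemble
  H = (EN − 2FM + GL) / (2(EG − F²)) = sqrt(2)/(4*Abs(u)).
At (u, v) = (4, -pi/3): H = sqrt(2)/16.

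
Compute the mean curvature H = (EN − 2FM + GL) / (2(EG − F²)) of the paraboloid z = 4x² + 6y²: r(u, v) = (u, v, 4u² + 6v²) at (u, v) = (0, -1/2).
H = 154*sqrt(37)/1369

With E = 64*u^2 + 1, F = 96*u*v, G = 144*v^2 + 1, L = 8/sqrt(64*u^2 + 144*v^2 + 1), M = 0, N = 12/sqrt(64*u^2 + 144*v^2 + 1), assemble
  H = (EN − 2FM + GL) / (2(EG − F²)) = 2*(192*u^2 + 288*v^2 + 5)/(64*u^2 + 144*v^2 + 1)^(3/2).
At (u, v) = (0, -1/2): H = 154*sqrt(37)/1369.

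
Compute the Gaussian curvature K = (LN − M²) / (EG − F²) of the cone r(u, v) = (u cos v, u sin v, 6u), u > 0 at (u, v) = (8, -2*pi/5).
K = 0

Coefficients of the first fundamental form: E = 37, F = 0, G = u^2.
Coefficients of the second fundamental form: L = 0, M = 0, N = 6*sqrt(37)*u^2/(37*Abs(u)).
Assemble K = (LN − M²)/(EG − F²) = 0. At (u, v) = (8, -2*pi/5): K = 0.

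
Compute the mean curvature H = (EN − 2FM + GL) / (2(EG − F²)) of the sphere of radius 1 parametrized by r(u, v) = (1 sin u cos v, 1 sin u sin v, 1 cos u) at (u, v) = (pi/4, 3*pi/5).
H = -1

With E = 1, F = 0, G = sin(u)^2, L = -sin(u)/Abs(sin(u)), M = 0, N = -sin(u)^3/Abs(sin(u)), assemble
  H = (EN − 2FM + GL) / (2(EG − F²)) = -sin(u)/Abs(sin(u)).
At (u, v) = (pi/4, 3*pi/5): H = -1.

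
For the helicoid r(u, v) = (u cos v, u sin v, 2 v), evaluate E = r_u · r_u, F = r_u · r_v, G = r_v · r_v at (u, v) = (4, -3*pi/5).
E = 1;  F = 0;  G = 20

Partials: r_u = (cos(v), sin(v), 0), r_v = (-u*sin(v), u*cos(v), 2). As functions of (u, v):
  E = r_u · r_u = 1,
  F = r_u · r_v = 0,
  G = r_v · r_v = u^2 + 4.
Evaluating at (u, v) = (4, -3*pi/5): E = 1, F = 0, G = 20.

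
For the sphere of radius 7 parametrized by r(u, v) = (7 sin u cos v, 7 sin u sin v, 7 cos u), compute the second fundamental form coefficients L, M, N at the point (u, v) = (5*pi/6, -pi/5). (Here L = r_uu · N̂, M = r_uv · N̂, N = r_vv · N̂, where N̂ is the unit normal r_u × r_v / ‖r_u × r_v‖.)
L = -7;  M = 0;  N = -7/4

Compute the unit normal N̂(u, v) = (sin(u)^2*cos(v)/Abs(sin(u)), sin(u)^2*sin(v)/Abs(sin(u)), sin(2*u)/(2*Abs(sin(u)))), and the second partials r_uu, r_uv, r_vv. Take dot products:
  L(u, v) = r_uu · N̂ = -7*sin(u)/Abs(sin(u)),
  M(u, v) = r_uv · N̂ = 0,
  N(u, v) = r_vv · N̂ = -7*sin(u)^3/Abs(sin(u)).
Evaluating at (u, v) = (5*pi/6, -pi/5):
  L = -7, M = 0, N = -7/4.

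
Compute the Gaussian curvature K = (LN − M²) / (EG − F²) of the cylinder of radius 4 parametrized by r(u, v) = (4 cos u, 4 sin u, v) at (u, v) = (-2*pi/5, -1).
K = 0

Coefficients of the first fundamental form: E = 16, F = 0, G = 1.
Coefficients of the second fundamental form: L = -4, M = 0, N = 0.
Assemble K = (LN − M²)/(EG − F²) = 0. At (u, v) = (-2*pi/5, -1): K = 0.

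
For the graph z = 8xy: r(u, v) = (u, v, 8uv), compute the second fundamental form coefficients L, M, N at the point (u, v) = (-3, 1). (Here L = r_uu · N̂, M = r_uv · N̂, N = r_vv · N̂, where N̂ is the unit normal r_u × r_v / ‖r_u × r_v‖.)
L = 0;  M = 8*sqrt(641)/641;  N = 0

Compute the unit normal N̂(u, v) = (-8*v/sqrt(64*u^2 + 64*v^2 + 1), -8*u/sqrt(64*u^2 + 64*v^2 + 1), 1/sqrt(64*u^2 + 64*v^2 + 1)), and the second partials r_uu, r_uv, r_vv. Take dot products:
  L(u, v) = r_uu · N̂ = 0,
  M(u, v) = r_uv · N̂ = 8/sqrt(64*u^2 + 64*v^2 + 1),
  N(u, v) = r_vv · N̂ = 0.
Evaluating at (u, v) = (-3, 1):
  L = 0, M = 8*sqrt(641)/641, N = 0.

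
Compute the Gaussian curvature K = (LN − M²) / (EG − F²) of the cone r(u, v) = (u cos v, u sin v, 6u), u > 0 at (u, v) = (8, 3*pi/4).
K = 0

Coefficients of the first fundamental form: E = 37, F = 0, G = u^2.
Coefficients of the second fundamental form: L = 0, M = 0, N = 6*sqrt(37)*u^2/(37*Abs(u)).
Assemble K = (LN − M²)/(EG − F²) = 0. At (u, v) = (8, 3*pi/4): K = 0.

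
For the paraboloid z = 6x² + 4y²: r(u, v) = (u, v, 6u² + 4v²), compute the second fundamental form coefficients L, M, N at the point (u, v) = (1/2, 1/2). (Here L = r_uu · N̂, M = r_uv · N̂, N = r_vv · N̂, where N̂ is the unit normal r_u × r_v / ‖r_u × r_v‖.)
L = 12*sqrt(53)/53;  M = 0;  N = 8*sqrt(53)/53

Compute the unit normal N̂(u, v) = (-12*u/sqrt(144*u^2 + 64*v^2 + 1), -8*v/sqrt(144*u^2 + 64*v^2 + 1), 1/sqrt(144*u^2 + 64*v^2 + 1)), and the second partials r_uu, r_uv, r_vv. Take dot products:
  L(u, v) = r_uu · N̂ = 12/sqrt(144*u^2 + 64*v^2 + 1),
  M(u, v) = r_uv · N̂ = 0,
  N(u, v) = r_vv · N̂ = 8/sqrt(144*u^2 + 64*v^2 + 1).
Evaluating at (u, v) = (1/2, 1/2):
  L = 12*sqrt(53)/53, M = 0, N = 8*sqrt(53)/53.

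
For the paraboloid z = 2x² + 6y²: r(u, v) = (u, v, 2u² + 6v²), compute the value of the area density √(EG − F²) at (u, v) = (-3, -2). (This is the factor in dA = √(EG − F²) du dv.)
√(EG − F²)|_{(-3, -2)} = sqrt(721)

E = 16*u^2 + 1, F = 48*u*v, G = 144*v^2 + 1, so EG − F² = 16*u^2 + 144*v^2 + 1. Taking the positive square root: √(EG − F²) = sqrt(16*u^2 + 144*v^2 + 1). At (u, v) = (-3, -2): sqrt(721).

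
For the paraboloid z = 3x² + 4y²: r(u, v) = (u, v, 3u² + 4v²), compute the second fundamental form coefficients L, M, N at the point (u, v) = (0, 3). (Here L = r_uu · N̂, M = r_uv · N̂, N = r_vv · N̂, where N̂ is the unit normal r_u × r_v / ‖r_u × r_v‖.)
L = 6*sqrt(577)/577;  M = 0;  N = 8*sqrt(577)/577

Compute the unit normal N̂(u, v) = (-6*u/sqrt(36*u^2 + 64*v^2 + 1), -8*v/sqrt(36*u^2 + 64*v^2 + 1), 1/sqrt(36*u^2 + 64*v^2 + 1)), and the second partials r_uu, r_uv, r_vv. Take dot products:
  L(u, v) = r_uu · N̂ = 6/sqrt(36*u^2 + 64*v^2 + 1),
  M(u, v) = r_uv · N̂ = 0,
  N(u, v) = r_vv · N̂ = 8/sqrt(36*u^2 + 64*v^2 + 1).
Evaluating at (u, v) = (0, 3):
  L = 6*sqrt(577)/577, M = 0, N = 8*sqrt(577)/577.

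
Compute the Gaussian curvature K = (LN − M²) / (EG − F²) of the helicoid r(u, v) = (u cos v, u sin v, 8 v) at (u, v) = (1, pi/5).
K = -64/4225

Coefficients of the first fundamental form: E = 1, F = 0, G = u^2 + 64.
Coefficients of the second fundamental form: L = 0, M = -8/sqrt(u^2 + 64), N = 0.
Assemble K = (LN − M²)/(EG − F²) = -64/(u^2 + 64)^2. At (u, v) = (1, pi/5): K = -64/4225.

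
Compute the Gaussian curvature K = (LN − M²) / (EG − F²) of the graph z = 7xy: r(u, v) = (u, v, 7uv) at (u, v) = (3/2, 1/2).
K = -196/61009

Coefficients of the first fundamental form: E = 49*v^2 + 1, F = 49*u*v, G = 49*u^2 + 1.
Coefficients of the second fundamental form: L = 0, M = 7/sqrt(49*u^2 + 49*v^2 + 1), N = 0.
Assemble K = (LN − M²)/(EG − F²) = -49/(2401*u^4 + 4802*u^2*v^2 + 98*u^2 + 2401*v^4 + 98*v^2 + 1). At (u, v) = (3/2, 1/2): K = -196/61009.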